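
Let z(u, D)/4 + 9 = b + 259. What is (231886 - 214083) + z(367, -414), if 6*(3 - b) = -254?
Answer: 56953/3 ≈ 18984.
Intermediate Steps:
b = 136/3 (b = 3 - ⅙*(-254) = 3 + 127/3 = 136/3 ≈ 45.333)
z(u, D) = 3544/3 (z(u, D) = -36 + 4*(136/3 + 259) = -36 + 4*(913/3) = -36 + 3652/3 = 3544/3)
(231886 - 214083) + z(367, -414) = (231886 - 214083) + 3544/3 = 17803 + 3544/3 = 56953/3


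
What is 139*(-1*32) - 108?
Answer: -4556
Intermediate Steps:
139*(-1*32) - 108 = 139*(-32) - 108 = -4448 - 108 = -4556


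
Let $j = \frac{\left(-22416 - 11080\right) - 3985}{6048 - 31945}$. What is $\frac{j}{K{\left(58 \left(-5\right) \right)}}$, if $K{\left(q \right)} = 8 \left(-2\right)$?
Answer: $- \frac{37481}{414352} \approx -0.090457$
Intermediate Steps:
$K{\left(q \right)} = -16$
$j = \frac{37481}{25897}$ ($j = \frac{\left(-22416 - 11080\right) - 3985}{-25897} = \left(-33496 - 3985\right) \left(- \frac{1}{25897}\right) = \left(-37481\right) \left(- \frac{1}{25897}\right) = \frac{37481}{25897} \approx 1.4473$)
$\frac{j}{K{\left(58 \left(-5\right) \right)}} = \frac{37481}{25897 \left(-16\right)} = \frac{37481}{25897} \left(- \frac{1}{16}\right) = - \frac{37481}{414352}$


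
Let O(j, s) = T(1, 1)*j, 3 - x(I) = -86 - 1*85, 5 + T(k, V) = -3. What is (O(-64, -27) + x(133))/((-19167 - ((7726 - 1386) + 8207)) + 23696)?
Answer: -343/5009 ≈ -0.068477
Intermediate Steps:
T(k, V) = -8 (T(k, V) = -5 - 3 = -8)
x(I) = 174 (x(I) = 3 - (-86 - 1*85) = 3 - (-86 - 85) = 3 - 1*(-171) = 3 + 171 = 174)
O(j, s) = -8*j
(O(-64, -27) + x(133))/((-19167 - ((7726 - 1386) + 8207)) + 23696) = (-8*(-64) + 174)/((-19167 - ((7726 - 1386) + 8207)) + 23696) = (512 + 174)/((-19167 - (6340 + 8207)) + 23696) = 686/((-19167 - 1*14547) + 23696) = 686/((-19167 - 14547) + 23696) = 686/(-33714 + 23696) = 686/(-10018) = 686*(-1/10018) = -343/5009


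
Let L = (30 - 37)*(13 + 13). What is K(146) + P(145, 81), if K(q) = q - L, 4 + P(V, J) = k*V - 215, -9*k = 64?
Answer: -8299/9 ≈ -922.11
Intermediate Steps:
k = -64/9 (k = -⅑*64 = -64/9 ≈ -7.1111)
L = -182 (L = -7*26 = -182)
P(V, J) = -219 - 64*V/9 (P(V, J) = -4 + (-64*V/9 - 215) = -4 + (-215 - 64*V/9) = -219 - 64*V/9)
K(q) = 182 + q (K(q) = q - 1*(-182) = q + 182 = 182 + q)
K(146) + P(145, 81) = (182 + 146) + (-219 - 64/9*145) = 328 + (-219 - 9280/9) = 328 - 11251/9 = -8299/9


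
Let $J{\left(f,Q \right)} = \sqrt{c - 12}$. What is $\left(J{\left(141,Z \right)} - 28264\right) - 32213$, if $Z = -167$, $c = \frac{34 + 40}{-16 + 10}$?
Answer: $-60477 + \frac{i \sqrt{219}}{3} \approx -60477.0 + 4.9329 i$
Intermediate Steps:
$c = - \frac{37}{3}$ ($c = \frac{74}{-6} = 74 \left(- \frac{1}{6}\right) = - \frac{37}{3} \approx -12.333$)
$J{\left(f,Q \right)} = \frac{i \sqrt{219}}{3}$ ($J{\left(f,Q \right)} = \sqrt{- \frac{37}{3} - 12} = \sqrt{- \frac{73}{3}} = \frac{i \sqrt{219}}{3}$)
$\left(J{\left(141,Z \right)} - 28264\right) - 32213 = \left(\frac{i \sqrt{219}}{3} - 28264\right) - 32213 = \left(-28264 + \frac{i \sqrt{219}}{3}\right) - 32213 = -60477 + \frac{i \sqrt{219}}{3}$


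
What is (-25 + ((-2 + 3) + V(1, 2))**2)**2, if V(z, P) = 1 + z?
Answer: 256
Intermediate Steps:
(-25 + ((-2 + 3) + V(1, 2))**2)**2 = (-25 + ((-2 + 3) + (1 + 1))**2)**2 = (-25 + (1 + 2)**2)**2 = (-25 + 3**2)**2 = (-25 + 9)**2 = (-16)**2 = 256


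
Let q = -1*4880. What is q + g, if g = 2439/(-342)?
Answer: -185711/38 ≈ -4887.1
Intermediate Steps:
q = -4880
g = -271/38 (g = 2439*(-1/342) = -271/38 ≈ -7.1316)
q + g = -4880 - 271/38 = -185711/38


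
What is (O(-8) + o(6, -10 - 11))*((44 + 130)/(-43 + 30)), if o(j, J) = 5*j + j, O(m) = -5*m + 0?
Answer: -13224/13 ≈ -1017.2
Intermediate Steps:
O(m) = -5*m
o(j, J) = 6*j
(O(-8) + o(6, -10 - 11))*((44 + 130)/(-43 + 30)) = (-5*(-8) + 6*6)*((44 + 130)/(-43 + 30)) = (40 + 36)*(174/(-13)) = 76*(174*(-1/13)) = 76*(-174/13) = -13224/13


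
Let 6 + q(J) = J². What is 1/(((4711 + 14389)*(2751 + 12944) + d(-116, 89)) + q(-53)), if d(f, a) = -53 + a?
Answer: 1/299777339 ≈ 3.3358e-9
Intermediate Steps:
q(J) = -6 + J²
1/(((4711 + 14389)*(2751 + 12944) + d(-116, 89)) + q(-53)) = 1/(((4711 + 14389)*(2751 + 12944) + (-53 + 89)) + (-6 + (-53)²)) = 1/((19100*15695 + 36) + (-6 + 2809)) = 1/((299774500 + 36) + 2803) = 1/(299774536 + 2803) = 1/299777339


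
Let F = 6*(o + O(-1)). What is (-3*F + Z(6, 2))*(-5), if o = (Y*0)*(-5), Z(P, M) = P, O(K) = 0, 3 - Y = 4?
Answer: -30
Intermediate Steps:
Y = -1 (Y = 3 - 1*4 = 3 - 4 = -1)
o = 0 (o = -1*0*(-5) = 0*(-5) = 0)
F = 0 (F = 6*(0 + 0) = 6*0 = 0)
(-3*F + Z(6, 2))*(-5) = (-3*0 + 6)*(-5) = (0 + 6)*(-5) = 6*(-5) = -30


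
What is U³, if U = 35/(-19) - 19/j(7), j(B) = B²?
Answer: -8947094976/806954491 ≈ -11.087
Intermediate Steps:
U = -2076/931 (U = 35/(-19) - 19/(7²) = 35*(-1/19) - 19/49 = -35/19 - 19*1/49 = -35/19 - 19/49 = -2076/931 ≈ -2.2299)
U³ = (-2076/931)³ = -8947094976/806954491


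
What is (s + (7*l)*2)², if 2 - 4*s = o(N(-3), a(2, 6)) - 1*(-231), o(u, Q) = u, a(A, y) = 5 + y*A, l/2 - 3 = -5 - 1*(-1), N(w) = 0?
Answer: 116281/16 ≈ 7267.6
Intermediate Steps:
l = -2 (l = 6 + 2*(-5 - 1*(-1)) = 6 + 2*(-5 + 1) = 6 + 2*(-4) = 6 - 8 = -2)
a(A, y) = 5 + A*y
s = -229/4 (s = ½ - (0 - 1*(-231))/4 = ½ - (0 + 231)/4 = ½ - ¼*231 = ½ - 231/4 = -229/4 ≈ -57.250)
(s + (7*l)*2)² = (-229/4 + (7*(-2))*2)² = (-229/4 - 14*2)² = (-229/4 - 28)² = (-341/4)² = 116281/16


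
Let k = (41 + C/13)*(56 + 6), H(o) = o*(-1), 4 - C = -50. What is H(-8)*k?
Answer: 291152/13 ≈ 22396.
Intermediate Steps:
C = 54 (C = 4 - 1*(-50) = 4 + 50 = 54)
H(o) = -o
k = 36394/13 (k = (41 + 54/13)*(56 + 6) = (41 + 54*(1/13))*62 = (41 + 54/13)*62 = (587/13)*62 = 36394/13 ≈ 2799.5)
H(-8)*k = -1*(-8)*(36394/13) = 8*(36394/13) = 291152/13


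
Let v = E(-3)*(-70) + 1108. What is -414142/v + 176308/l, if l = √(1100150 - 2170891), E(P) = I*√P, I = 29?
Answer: (-221719409611*I + 97674632*√1070741 - 178952620*I*√3212223)/(1070741*(554*I + 1015*√3)) ≈ -33.764 - 277.53*I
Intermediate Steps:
E(P) = 29*√P
v = 1108 - 2030*I*√3 (v = (29*√(-3))*(-70) + 1108 = (29*(I*√3))*(-70) + 1108 = (29*I*√3)*(-70) + 1108 = -2030*I*√3 + 1108 = 1108 - 2030*I*√3 ≈ 1108.0 - 3516.1*I)
l = I*√1070741 (l = √(-1070741) = I*√1070741 ≈ 1034.8*I)
-414142/v + 176308/l = -414142/(1108 - 2030*I*√3) + 176308/((I*√1070741)) = -414142/(1108 - 2030*I*√3) + 176308*(-I*√1070741/1070741) = -414142/(1108 - 2030*I*√3) - 176308*I*√1070741/1070741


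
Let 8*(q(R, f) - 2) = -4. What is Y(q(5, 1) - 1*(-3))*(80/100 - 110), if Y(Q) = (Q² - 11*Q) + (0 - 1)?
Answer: 33033/10 ≈ 3303.3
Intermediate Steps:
q(R, f) = 3/2 (q(R, f) = 2 + (⅛)*(-4) = 2 - ½ = 3/2)
Y(Q) = -1 + Q² - 11*Q (Y(Q) = (Q² - 11*Q) - 1 = -1 + Q² - 11*Q)
Y(q(5, 1) - 1*(-3))*(80/100 - 110) = (-1 + (3/2 - 1*(-3))² - 11*(3/2 - 1*(-3)))*(80/100 - 110) = (-1 + (3/2 + 3)² - 11*(3/2 + 3))*(80*(1/100) - 110) = (-1 + (9/2)² - 11*9/2)*(⅘ - 110) = (-1 + 81/4 - 99/2)*(-546/5) = -121/4*(-546/5) = 33033/10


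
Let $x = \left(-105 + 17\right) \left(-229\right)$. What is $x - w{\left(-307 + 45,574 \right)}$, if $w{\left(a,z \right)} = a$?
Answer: $20414$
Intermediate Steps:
$x = 20152$ ($x = \left(-88\right) \left(-229\right) = 20152$)
$x - w{\left(-307 + 45,574 \right)} = 20152 - \left(-307 + 45\right) = 20152 - -262 = 20152 + 262 = 20414$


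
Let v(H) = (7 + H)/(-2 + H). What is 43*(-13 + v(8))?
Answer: -903/2 ≈ -451.50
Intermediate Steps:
v(H) = (7 + H)/(-2 + H)
43*(-13 + v(8)) = 43*(-13 + (7 + 8)/(-2 + 8)) = 43*(-13 + 15/6) = 43*(-13 + (⅙)*15) = 43*(-13 + 5/2) = 43*(-21/2) = -903/2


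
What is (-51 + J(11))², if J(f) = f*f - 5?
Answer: 4225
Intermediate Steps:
J(f) = -5 + f² (J(f) = f² - 5 = -5 + f²)
(-51 + J(11))² = (-51 + (-5 + 11²))² = (-51 + (-5 + 121))² = (-51 + 116)² = 65² = 4225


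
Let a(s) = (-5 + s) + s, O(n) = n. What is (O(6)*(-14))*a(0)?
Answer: 420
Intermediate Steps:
a(s) = -5 + 2*s
(O(6)*(-14))*a(0) = (6*(-14))*(-5 + 2*0) = -84*(-5 + 0) = -84*(-5) = 420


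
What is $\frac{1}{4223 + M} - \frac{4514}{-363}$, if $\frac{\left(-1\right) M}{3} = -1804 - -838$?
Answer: $\frac{32144557}{2584923} \approx 12.435$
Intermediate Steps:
$M = 2898$ ($M = - 3 \left(-1804 - -838\right) = - 3 \left(-1804 + 838\right) = \left(-3\right) \left(-966\right) = 2898$)
$\frac{1}{4223 + M} - \frac{4514}{-363} = \frac{1}{4223 + 2898} - \frac{4514}{-363} = \frac{1}{7121} - - \frac{4514}{363} = \frac{1}{7121} + \frac{4514}{363} = \frac{32144557}{2584923}$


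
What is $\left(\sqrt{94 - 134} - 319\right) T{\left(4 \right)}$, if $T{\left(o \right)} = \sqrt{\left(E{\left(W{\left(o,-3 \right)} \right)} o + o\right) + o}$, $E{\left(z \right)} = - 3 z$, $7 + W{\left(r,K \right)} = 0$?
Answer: $- 638 \sqrt{23} + 4 i \sqrt{230} \approx -3059.7 + 60.663 i$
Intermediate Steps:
$W{\left(r,K \right)} = -7$ ($W{\left(r,K \right)} = -7 + 0 = -7$)
$T{\left(o \right)} = \sqrt{23} \sqrt{o}$ ($T{\left(o \right)} = \sqrt{\left(\left(-3\right) \left(-7\right) o + o\right) + o} = \sqrt{\left(21 o + o\right) + o} = \sqrt{22 o + o} = \sqrt{23 o} = \sqrt{23} \sqrt{o}$)
$\left(\sqrt{94 - 134} - 319\right) T{\left(4 \right)} = \left(\sqrt{94 - 134} - 319\right) \sqrt{23} \sqrt{4} = \left(\sqrt{-40} - 319\right) \sqrt{23} \cdot 2 = \left(2 i \sqrt{10} - 319\right) 2 \sqrt{23} = \left(-319 + 2 i \sqrt{10}\right) 2 \sqrt{23} = 2 \sqrt{23} \left(-319 + 2 i \sqrt{10}\right)$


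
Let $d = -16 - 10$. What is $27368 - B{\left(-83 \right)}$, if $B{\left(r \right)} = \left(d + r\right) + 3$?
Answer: $27474$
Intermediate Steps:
$d = -26$ ($d = -16 - 10 = -26$)
$B{\left(r \right)} = -23 + r$ ($B{\left(r \right)} = \left(-26 + r\right) + 3 = -23 + r$)
$27368 - B{\left(-83 \right)} = 27368 - \left(-23 - 83\right) = 27368 - -106 = 27368 + 106 = 27474$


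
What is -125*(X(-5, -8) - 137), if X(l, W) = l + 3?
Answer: 17375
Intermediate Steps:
X(l, W) = 3 + l
-125*(X(-5, -8) - 137) = -125*((3 - 5) - 137) = -125*(-2 - 137) = -125*(-139) = 17375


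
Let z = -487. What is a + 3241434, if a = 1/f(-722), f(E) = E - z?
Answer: 761736989/235 ≈ 3.2414e+6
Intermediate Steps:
f(E) = 487 + E (f(E) = E - 1*(-487) = E + 487 = 487 + E)
a = -1/235 (a = 1/(487 - 722) = 1/(-235) = -1/235 ≈ -0.0042553)
a + 3241434 = -1/235 + 3241434 = 761736989/235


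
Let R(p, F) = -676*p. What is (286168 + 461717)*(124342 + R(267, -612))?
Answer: -41993742750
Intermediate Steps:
(286168 + 461717)*(124342 + R(267, -612)) = (286168 + 461717)*(124342 - 676*267) = 747885*(124342 - 180492) = 747885*(-56150) = -41993742750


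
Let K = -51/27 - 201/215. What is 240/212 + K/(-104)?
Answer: 1545499/1333215 ≈ 1.1592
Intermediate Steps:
K = -5464/1935 (K = -51*1/27 - 201*1/215 = -17/9 - 201/215 = -5464/1935 ≈ -2.8238)
240/212 + K/(-104) = 240/212 - 5464/1935/(-104) = 240*(1/212) - 5464/1935*(-1/104) = 60/53 + 683/25155 = 1545499/1333215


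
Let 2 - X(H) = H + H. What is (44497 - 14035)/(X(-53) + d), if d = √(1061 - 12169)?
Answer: 822474/5693 - 15231*I*√2777/5693 ≈ 144.47 - 140.99*I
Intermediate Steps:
X(H) = 2 - 2*H (X(H) = 2 - (H + H) = 2 - 2*H)
d = 2*I*√2777 (d = √(-11108) = 2*I*√2777 ≈ 105.39*I)
(44497 - 14035)/(X(-53) + d) = (44497 - 14035)/((2 - 2*(-53)) + 2*I*√2777) = 30462/((2 + 106) + 2*I*√2777) = 30462/(108 + 2*I*√2777)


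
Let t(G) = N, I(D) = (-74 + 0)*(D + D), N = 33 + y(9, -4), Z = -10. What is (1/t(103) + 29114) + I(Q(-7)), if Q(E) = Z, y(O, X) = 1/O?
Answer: 9117021/298 ≈ 30594.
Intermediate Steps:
Q(E) = -10
N = 298/9 (N = 33 + 1/9 = 33 + ⅑ = 298/9 ≈ 33.111)
I(D) = -148*D
t(G) = 298/9
(1/t(103) + 29114) + I(Q(-7)) = (1/(298/9) + 29114) - 148*(-10) = (9/298 + 29114) + 1480 = 8675981/298 + 1480 = 9117021/298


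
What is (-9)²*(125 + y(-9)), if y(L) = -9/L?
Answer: 10206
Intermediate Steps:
(-9)²*(125 + y(-9)) = (-9)²*(125 - 9/(-9)) = 81*(125 - 9*(-⅑)) = 81*(125 + 1) = 81*126 = 10206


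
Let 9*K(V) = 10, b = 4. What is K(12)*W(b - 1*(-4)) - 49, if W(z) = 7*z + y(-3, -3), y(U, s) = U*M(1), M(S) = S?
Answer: 89/9 ≈ 9.8889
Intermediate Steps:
K(V) = 10/9 (K(V) = (⅑)*10 = 10/9)
y(U, s) = U (y(U, s) = U*1 = U)
W(z) = -3 + 7*z (W(z) = 7*z - 3 = -3 + 7*z)
K(12)*W(b - 1*(-4)) - 49 = 10*(-3 + 7*(4 - 1*(-4)))/9 - 49 = 10*(-3 + 7*(4 + 4))/9 - 49 = 10*(-3 + 7*8)/9 - 49 = 10*(-3 + 56)/9 - 49 = (10/9)*53 - 49 = 530/9 - 49 = 89/9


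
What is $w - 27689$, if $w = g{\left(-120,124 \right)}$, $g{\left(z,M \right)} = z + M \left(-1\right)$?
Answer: $-27933$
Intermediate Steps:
$g{\left(z,M \right)} = z - M$
$w = -244$ ($w = -120 - 124 = -244$)
$w - 27689 = -244 - 27689 = -27933$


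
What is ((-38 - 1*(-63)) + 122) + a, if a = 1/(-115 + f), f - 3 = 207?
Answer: 13966/95 ≈ 147.01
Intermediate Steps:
f = 210 (f = 3 + 207 = 210)
a = 1/95 (a = 1/(-115 + 210) = 1/95 ≈ 0.010526)
((-38 - 1*(-63)) + 122) + a = ((-38 - 1*(-63)) + 122) + 1/95 = ((-38 + 63) + 122) + 1/95 = (25 + 122) + 1/95 = 147 + 1/95 = 13966/95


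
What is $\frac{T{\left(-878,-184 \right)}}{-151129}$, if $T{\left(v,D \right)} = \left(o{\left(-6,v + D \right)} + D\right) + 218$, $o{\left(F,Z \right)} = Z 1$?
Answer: $\frac{1028}{151129} \approx 0.0068021$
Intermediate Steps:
$o{\left(F,Z \right)} = Z$
$T{\left(v,D \right)} = 218 + v + 2 D$ ($T{\left(v,D \right)} = \left(\left(v + D\right) + D\right) + 218 = \left(\left(D + v\right) + D\right) + 218 = \left(v + 2 D\right) + 218 = 218 + v + 2 D$)
$\frac{T{\left(-878,-184 \right)}}{-151129} = \frac{218 - 878 + 2 \left(-184\right)}{-151129} = \left(218 - 878 - 368\right) \left(- \frac{1}{151129}\right) = \left(-1028\right) \left(- \frac{1}{151129}\right) = \frac{1028}{151129}$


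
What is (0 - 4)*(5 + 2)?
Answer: -28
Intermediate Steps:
(0 - 4)*(5 + 2) = -4*7 = -28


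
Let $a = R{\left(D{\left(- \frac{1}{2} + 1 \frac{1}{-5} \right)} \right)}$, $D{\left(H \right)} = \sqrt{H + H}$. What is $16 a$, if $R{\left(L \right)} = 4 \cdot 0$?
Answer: $0$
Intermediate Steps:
$D{\left(H \right)} = \sqrt{2} \sqrt{H}$ ($D{\left(H \right)} = \sqrt{2 H} = \sqrt{2} \sqrt{H}$)
$R{\left(L \right)} = 0$
$a = 0$
$16 a = 16 \cdot 0 = 0$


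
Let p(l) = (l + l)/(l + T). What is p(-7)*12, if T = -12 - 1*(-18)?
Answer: 168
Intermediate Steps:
T = 6 (T = -12 + 18 = 6)
p(l) = 2*l/(6 + l) (p(l) = (l + l)/(l + 6) = (2*l)/(6 + l) = 2*l/(6 + l))
p(-7)*12 = (2*(-7)/(6 - 7))*12 = (2*(-7)/(-1))*12 = (2*(-7)*(-1))*12 = 14*12 = 168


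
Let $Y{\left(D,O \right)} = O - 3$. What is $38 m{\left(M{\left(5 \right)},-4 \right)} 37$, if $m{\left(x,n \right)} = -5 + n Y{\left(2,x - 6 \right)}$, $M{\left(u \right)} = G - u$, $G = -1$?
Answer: $77330$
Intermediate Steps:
$Y{\left(D,O \right)} = -3 + O$
$M{\left(u \right)} = -1 - u$
$m{\left(x,n \right)} = -5 + n \left(-9 + x\right)$ ($m{\left(x,n \right)} = -5 + n \left(-3 + \left(x - 6\right)\right) = -5 + n \left(-3 + \left(-6 + x\right)\right) = -5 + n \left(-9 + x\right)$)
$38 m{\left(M{\left(5 \right)},-4 \right)} 37 = 38 \left(-5 - 4 \left(-9 - 6\right)\right) 37 = 38 \left(-5 - -60\right) 37 = 38 \left(-5 + 60\right) 37 = 38 \cdot 55 \cdot 37 = 2090 \cdot 37 = 77330$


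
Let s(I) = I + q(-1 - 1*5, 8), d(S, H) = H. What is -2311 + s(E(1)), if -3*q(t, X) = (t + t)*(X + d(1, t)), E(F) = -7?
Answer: -2310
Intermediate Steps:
q(t, X) = -2*t*(X + t)/3 (q(t, X) = -(t + t)*(X + t)/3 = -2*t*(X + t)/3)
s(I) = 8 + I (s(I) = I - 2*(-1 - 1*5)*(8 + (-1 - 1*5))/3 = I - 2*(-1 - 5)*(8 + (-1 - 5))/3 = I - ⅔*(-6)*(8 - 6) = I - ⅔*(-6)*2 = I + 8 = 8 + I)
-2311 + s(E(1)) = -2311 + (8 - 7) = -2311 + 1 = -2310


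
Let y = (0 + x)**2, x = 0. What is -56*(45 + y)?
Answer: -2520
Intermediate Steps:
y = 0 (y = (0 + 0)**2 = 0**2 = 0)
-56*(45 + y) = -56*(45 + 0) = -56*45 = -2520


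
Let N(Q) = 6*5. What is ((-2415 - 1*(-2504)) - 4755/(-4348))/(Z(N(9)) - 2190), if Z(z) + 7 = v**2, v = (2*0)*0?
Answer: -391727/9552556 ≈ -0.041008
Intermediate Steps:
N(Q) = 30
v = 0 (v = 0*0 = 0)
Z(z) = -7 (Z(z) = -7 + 0**2 = -7 + 0 = -7)
((-2415 - 1*(-2504)) - 4755/(-4348))/(Z(N(9)) - 2190) = ((-2415 - 1*(-2504)) - 4755/(-4348))/(-7 - 2190) = ((-2415 + 2504) - 4755*(-1/4348))/(-2197) = (89 + 4755/4348)*(-1/2197) = (391727/4348)*(-1/2197) = -391727/9552556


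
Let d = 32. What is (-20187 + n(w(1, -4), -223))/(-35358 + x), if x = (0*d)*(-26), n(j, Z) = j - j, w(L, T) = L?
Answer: 6729/11786 ≈ 0.57093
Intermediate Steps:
n(j, Z) = 0
x = 0 (x = (0*32)*(-26) = 0*(-26) = 0)
(-20187 + n(w(1, -4), -223))/(-35358 + x) = (-20187 + 0)/(-35358 + 0) = -20187/(-35358) = -20187*(-1/35358) = 6729/11786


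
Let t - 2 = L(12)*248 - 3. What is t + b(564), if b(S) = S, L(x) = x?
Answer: 3539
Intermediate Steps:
t = 2975 (t = 2 + (12*248 - 3) = 2 + (2976 - 3) = 2 + 2973 = 2975)
t + b(564) = 2975 + 564 = 3539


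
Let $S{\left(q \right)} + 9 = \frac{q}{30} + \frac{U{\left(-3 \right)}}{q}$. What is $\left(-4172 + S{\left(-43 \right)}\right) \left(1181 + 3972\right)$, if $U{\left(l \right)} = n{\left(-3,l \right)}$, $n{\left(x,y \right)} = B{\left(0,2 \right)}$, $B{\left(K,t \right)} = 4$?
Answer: $- \frac{27802800227}{1290} \approx -2.1553 \cdot 10^{7}$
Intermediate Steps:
$n{\left(x,y \right)} = 4$
$U{\left(l \right)} = 4$
$S{\left(q \right)} = -9 + \frac{4}{q} + \frac{q}{30}$ ($S{\left(q \right)} = -9 + \left(\frac{q}{30} + \frac{4}{q}\right) = -9 + \left(\frac{4}{q} + \frac{q}{30}\right) = -9 + \frac{4}{q} + \frac{q}{30}$)
$\left(-4172 + S{\left(-43 \right)}\right) \left(1181 + 3972\right) = \left(-4172 + \left(-9 + \frac{4}{-43} + \frac{1}{30} \left(-43\right)\right)\right) \left(1181 + 3972\right) = \left(-4172 - \frac{13579}{1290}\right) 5153 = \left(- \frac{5395459}{1290}\right) 5153 = - \frac{27802800227}{1290}$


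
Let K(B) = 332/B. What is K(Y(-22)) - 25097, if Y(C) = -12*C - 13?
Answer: -6299015/251 ≈ -25096.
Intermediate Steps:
Y(C) = -13 - 12*C
K(Y(-22)) - 25097 = 332/(-13 - 12*(-22)) - 25097 = 332/(-13 + 264) - 25097 = 332/251 - 25097 = -6299015/251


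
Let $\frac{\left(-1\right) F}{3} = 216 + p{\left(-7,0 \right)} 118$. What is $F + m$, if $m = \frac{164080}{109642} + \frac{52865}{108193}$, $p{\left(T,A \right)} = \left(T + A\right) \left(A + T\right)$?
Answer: $- \frac{106715110397397}{5931248453} \approx -17992.0$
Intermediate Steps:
$p{\left(T,A \right)} = \left(A + T\right)^{2}$ ($p{\left(T,A \right)} = \left(A + T\right) \left(A + T\right) = \left(A + T\right)^{2}$)
$F = -17994$ ($F = - 3 \left(216 + \left(0 - 7\right)^{2} \cdot 118\right) = - 3 \left(216 + \left(-7\right)^{2} \cdot 118\right) = - 3 \left(216 + 49 \cdot 118\right) = - 3 \left(216 + 5782\right) = \left(-3\right) 5998 = -17994$)
$m = \frac{11774265885}{5931248453}$ ($m = 164080 \cdot \frac{1}{109642} + 52865 \cdot \frac{1}{108193} = \frac{82040}{54821} + \frac{52865}{108193} = \frac{11774265885}{5931248453} \approx 1.9851$)
$F + m = -17994 + \frac{11774265885}{5931248453} = - \frac{106715110397397}{5931248453}$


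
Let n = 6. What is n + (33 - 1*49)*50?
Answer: -794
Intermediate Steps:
n + (33 - 1*49)*50 = 6 + (33 - 1*49)*50 = 6 + (33 - 49)*50 = 6 - 16*50 = 6 - 800 = -794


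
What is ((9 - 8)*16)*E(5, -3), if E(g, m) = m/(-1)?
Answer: 48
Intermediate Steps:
E(g, m) = -m (E(g, m) = m*(-1) = -m)
((9 - 8)*16)*E(5, -3) = ((9 - 8)*16)*(-1*(-3)) = (1*16)*3 = 16*3 = 48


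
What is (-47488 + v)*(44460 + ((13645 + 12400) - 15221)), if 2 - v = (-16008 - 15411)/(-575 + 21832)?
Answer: -55802480054172/21257 ≈ -2.6251e+9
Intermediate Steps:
v = 73933/21257 (v = 2 - (-16008 - 15411)/(-575 + 21832) = 2 - (-31419)/21257 = 2 - 1*(-31419/21257) = 2 + 31419/21257 = 73933/21257 ≈ 3.4781)
(-47488 + v)*(44460 + ((13645 + 12400) - 15221)) = (-47488 + 73933/21257)*(44460 + ((13645 + 12400) - 15221)) = -1009378483*(44460 + (26045 - 15221))/21257 = -1009378483*(44460 + 10824)/21257 = -1009378483/21257*55284 = -55802480054172/21257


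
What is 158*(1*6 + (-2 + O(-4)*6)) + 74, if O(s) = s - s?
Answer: 706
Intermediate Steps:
O(s) = 0
158*(1*6 + (-2 + O(-4)*6)) + 74 = 158*(1*6 + (-2 + 0*6)) + 74 = 158*(6 + (-2 + 0)) + 74 = 158*(6 - 2) + 74 = 158*4 + 74 = 632 + 74 = 706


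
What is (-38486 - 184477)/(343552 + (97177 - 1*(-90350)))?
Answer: -222963/531079 ≈ -0.41983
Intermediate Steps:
(-38486 - 184477)/(343552 + (97177 - 1*(-90350))) = -222963/(343552 + (97177 + 90350)) = -222963/(343552 + 187527) = -222963/531079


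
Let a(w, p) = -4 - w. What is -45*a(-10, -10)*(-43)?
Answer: 11610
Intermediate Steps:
-45*a(-10, -10)*(-43) = -45*(-4 - 1*(-10))*(-43) = -45*(-4 + 10)*(-43) = -45*6*(-43) = -270*(-43) = 11610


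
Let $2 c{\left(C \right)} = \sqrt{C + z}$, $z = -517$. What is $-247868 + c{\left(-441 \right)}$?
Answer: $-247868 + \frac{i \sqrt{958}}{2} \approx -2.4787 \cdot 10^{5} + 15.476 i$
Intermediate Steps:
$c{\left(C \right)} = \frac{\sqrt{-517 + C}}{2}$ ($c{\left(C \right)} = \frac{\sqrt{C - 517}}{2} = \frac{\sqrt{-517 + C}}{2}$)
$-247868 + c{\left(-441 \right)} = -247868 + \frac{\sqrt{-517 - 441}}{2} = -247868 + \frac{\sqrt{-958}}{2} = -247868 + \frac{i \sqrt{958}}{2}$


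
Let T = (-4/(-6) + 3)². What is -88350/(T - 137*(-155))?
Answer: -397575/95618 ≈ -4.1580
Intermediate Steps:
T = 121/9 (T = (-4*(-⅙) + 3)² = (⅔ + 3)² = (11/3)² = 121/9 ≈ 13.444)
-88350/(T - 137*(-155)) = -88350/(121/9 - 137*(-155)) = -88350/(121/9 + 21235) = -88350/191236/9 = -88350*9/191236 = -397575/95618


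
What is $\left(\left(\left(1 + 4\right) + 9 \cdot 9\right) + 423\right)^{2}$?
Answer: $259081$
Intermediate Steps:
$\left(\left(\left(1 + 4\right) + 9 \cdot 9\right) + 423\right)^{2} = \left(\left(5 + 81\right) + 423\right)^{2} = \left(86 + 423\right)^{2} = 509^{2} = 259081$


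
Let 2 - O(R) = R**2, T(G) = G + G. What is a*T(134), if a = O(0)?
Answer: 536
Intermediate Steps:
T(G) = 2*G
O(R) = 2 - R**2
a = 2 (a = 2 - 1*0**2 = 2 - 1*0 = 2 + 0 = 2)
a*T(134) = 2*(2*134) = 2*268 = 536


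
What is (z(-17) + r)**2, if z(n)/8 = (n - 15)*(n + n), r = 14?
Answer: 76003524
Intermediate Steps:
z(n) = 16*n*(-15 + n) (z(n) = 8*((n - 15)*(n + n)) = 8*((-15 + n)*(2*n)) = 8*(2*n*(-15 + n)) = 16*n*(-15 + n))
(z(-17) + r)**2 = (16*(-17)*(-15 - 17) + 14)**2 = (16*(-17)*(-32) + 14)**2 = (8704 + 14)**2 = 8718**2 = 76003524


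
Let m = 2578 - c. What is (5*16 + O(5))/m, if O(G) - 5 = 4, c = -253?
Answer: 89/2831 ≈ 0.031438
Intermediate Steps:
O(G) = 9 (O(G) = 5 + 4 = 9)
m = 2831 (m = 2578 - 1*(-253) = 2578 + 253 = 2831)
(5*16 + O(5))/m = (5*16 + 9)/2831 = (80 + 9)*(1/2831) = 89*(1/2831) = 89/2831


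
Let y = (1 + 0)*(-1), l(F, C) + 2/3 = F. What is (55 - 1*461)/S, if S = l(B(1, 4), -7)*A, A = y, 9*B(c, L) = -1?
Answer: -522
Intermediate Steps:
B(c, L) = -⅑ (B(c, L) = (⅑)*(-1) = -⅑)
l(F, C) = -⅔ + F
y = -1 (y = 1*(-1) = -1)
A = -1
S = 7/9 (S = (-⅔ - ⅑)*(-1) = -7/9*(-1) = 7/9 ≈ 0.77778)
(55 - 1*461)/S = (55 - 1*461)/(7/9) = (55 - 461)*(9/7) = -406*9/7 = -522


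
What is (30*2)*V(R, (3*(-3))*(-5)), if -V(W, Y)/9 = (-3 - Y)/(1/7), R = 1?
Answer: 181440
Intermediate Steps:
V(W, Y) = 189 + 63*Y (V(W, Y) = -9*(-3 - Y)/(1/7) = -9*(-3 - Y)/⅐ = -9*(-3 - Y)*7 = -9*(-21 - 7*Y) = 189 + 63*Y)
(30*2)*V(R, (3*(-3))*(-5)) = (30*2)*(189 + 63*((3*(-3))*(-5))) = 60*(189 + 63*(-9*(-5))) = 60*(189 + 63*45) = 60*(189 + 2835) = 60*3024 = 181440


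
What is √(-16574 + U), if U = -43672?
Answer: 3*I*√6694 ≈ 245.45*I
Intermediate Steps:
√(-16574 + U) = √(-16574 - 43672) = √(-60246) = 3*I*√6694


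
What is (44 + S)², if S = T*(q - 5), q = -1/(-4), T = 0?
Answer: 1936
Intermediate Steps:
q = ¼ (q = -1*(-¼) = ¼ ≈ 0.25000)
S = 0 (S = 0*(¼ - 5) = 0*(-19/4) = 0)
(44 + S)² = (44 + 0)² = 44² = 1936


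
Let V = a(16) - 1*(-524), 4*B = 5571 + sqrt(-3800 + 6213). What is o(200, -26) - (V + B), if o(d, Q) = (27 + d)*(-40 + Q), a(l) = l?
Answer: -67659/4 - sqrt(2413)/4 ≈ -16927.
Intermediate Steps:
B = 5571/4 + sqrt(2413)/4 (B = (5571 + sqrt(-3800 + 6213))/4 = (5571 + sqrt(2413))/4 = 5571/4 + sqrt(2413)/4 ≈ 1405.0)
V = 540 (V = 16 - 1*(-524) = 16 + 524 = 540)
o(d, Q) = (-40 + Q)*(27 + d)
o(200, -26) - (V + B) = (-1080 - 40*200 + 27*(-26) - 26*200) - (540 + (5571/4 + sqrt(2413)/4)) = (-1080 - 8000 - 702 - 5200) - (7731/4 + sqrt(2413)/4) = -14982 + (-7731/4 - sqrt(2413)/4) = -67659/4 - sqrt(2413)/4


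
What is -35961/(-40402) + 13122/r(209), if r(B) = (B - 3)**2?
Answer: 257024505/214312409 ≈ 1.1993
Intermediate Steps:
r(B) = (-3 + B)**2
-35961/(-40402) + 13122/r(209) = -35961/(-40402) + 13122/((-3 + 209)**2) = -35961*(-1/40402) + 13122/(206**2) = 35961/40402 + 13122/42436 = 35961/40402 + 13122*(1/42436) = 35961/40402 + 6561/21218 = 257024505/214312409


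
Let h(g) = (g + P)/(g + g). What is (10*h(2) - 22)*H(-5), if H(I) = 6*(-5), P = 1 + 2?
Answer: 285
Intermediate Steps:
P = 3
h(g) = (3 + g)/(2*g) (h(g) = (g + 3)/(g + g) = (3 + g)/((2*g)) = (3 + g)*(1/(2*g)) = (3 + g)/(2*g))
H(I) = -30
(10*h(2) - 22)*H(-5) = (10*((1/2)*(3 + 2)/2) - 22)*(-30) = (10*((1/2)*(1/2)*5) - 22)*(-30) = (10*(5/4) - 22)*(-30) = (25/2 - 22)*(-30) = -19/2*(-30) = 285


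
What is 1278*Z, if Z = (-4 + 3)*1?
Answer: -1278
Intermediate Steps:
Z = -1 (Z = -1*1 = -1)
1278*Z = 1278*(-1) = -1278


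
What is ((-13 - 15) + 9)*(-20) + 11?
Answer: 391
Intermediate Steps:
((-13 - 15) + 9)*(-20) + 11 = (-28 + 9)*(-20) + 11 = -19*(-20) + 11 = 380 + 11 = 391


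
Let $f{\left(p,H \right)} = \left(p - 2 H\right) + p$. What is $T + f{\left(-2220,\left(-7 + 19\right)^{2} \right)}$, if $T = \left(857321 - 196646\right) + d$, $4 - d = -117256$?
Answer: $773207$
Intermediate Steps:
$d = 117260$ ($d = 4 - -117256 = 4 + 117256 = 117260$)
$T = 777935$ ($T = \left(857321 - 196646\right) + 117260 = 660675 + 117260 = 777935$)
$f{\left(p,H \right)} = - 2 H + 2 p$
$T + f{\left(-2220,\left(-7 + 19\right)^{2} \right)} = 777935 - \left(4440 + 2 \left(-7 + 19\right)^{2}\right) = 777935 - \left(4440 + 2 \cdot 12^{2}\right) = 777935 - 4728 = 773207$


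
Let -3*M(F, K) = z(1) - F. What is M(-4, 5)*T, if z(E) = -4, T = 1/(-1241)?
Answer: 0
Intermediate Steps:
T = -1/1241 ≈ -0.00080580
M(F, K) = 4/3 + F/3 (M(F, K) = -(-4 - F)/3 = 4/3 + F/3)
M(-4, 5)*T = (4/3 + (⅓)*(-4))*(-1/1241) = (4/3 - 4/3)*(-1/1241) = 0*(-1/1241) = 0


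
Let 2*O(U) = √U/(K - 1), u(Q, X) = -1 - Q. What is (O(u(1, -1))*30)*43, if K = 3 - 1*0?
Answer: 645*I*√2/2 ≈ 456.08*I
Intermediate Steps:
K = 3 (K = 3 + 0 = 3)
O(U) = √U/4 (O(U) = (√U/(3 - 1))/2 = (√U/2)/2 = √U/4)
(O(u(1, -1))*30)*43 = ((√(-1 - 1*1)/4)*30)*43 = ((√(-1 - 1)/4)*30)*43 = ((√(-2)/4)*30)*43 = (((I*√2)/4)*30)*43 = ((I*√2/4)*30)*43 = (15*I*√2/2)*43 = 645*I*√2/2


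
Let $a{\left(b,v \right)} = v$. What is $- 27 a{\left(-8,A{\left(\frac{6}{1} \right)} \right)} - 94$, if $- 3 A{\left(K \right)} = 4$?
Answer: $-58$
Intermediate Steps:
$A{\left(K \right)} = - \frac{4}{3}$ ($A{\left(K \right)} = \left(- \frac{1}{3}\right) 4 = - \frac{4}{3}$)
$- 27 a{\left(-8,A{\left(\frac{6}{1} \right)} \right)} - 94 = \left(-27\right) \left(- \frac{4}{3}\right) - 94 = 36 - 94 = -58$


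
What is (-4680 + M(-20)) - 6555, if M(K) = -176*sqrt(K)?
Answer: -11235 - 352*I*sqrt(5) ≈ -11235.0 - 787.1*I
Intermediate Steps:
(-4680 + M(-20)) - 6555 = (-4680 - 352*I*sqrt(5)) - 6555 = -11235 - 352*I*sqrt(5)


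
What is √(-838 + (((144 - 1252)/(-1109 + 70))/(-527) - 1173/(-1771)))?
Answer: I*√1488454114956810771/42161581 ≈ 28.937*I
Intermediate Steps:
√(-838 + (((144 - 1252)/(-1109 + 70))/(-527) - 1173/(-1771))) = √(-838 + (-1108/(-1039)*(-1/527) - 1173*(-1/1771))) = √(-838 + (-1108*(-1/1039)*(-1/527) + 51/77)) = √(-838 + ((1108/1039)*(-1/527) + 51/77)) = √(-838 + (-1108/547553 + 51/77)) = √(-838 + 27839887/42161581) = √(-35303564991/42161581) = I*√1488454114956810771/42161581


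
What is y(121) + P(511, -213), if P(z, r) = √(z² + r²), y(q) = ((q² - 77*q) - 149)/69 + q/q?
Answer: 76 + √306490 ≈ 629.62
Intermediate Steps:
y(q) = -80/69 - 77*q/69 + q²/69 (y(q) = (-149 + q² - 77*q)*(1/69) + 1 = (-149/69 - 77*q/69 + q²/69) + 1 = -80/69 - 77*q/69 + q²/69)
P(z, r) = √(r² + z²)
y(121) + P(511, -213) = (-80/69 - 77/69*121 + (1/69)*121²) + √((-213)² + 511²) = (-80/69 - 9317/69 + (1/69)*14641) + √(45369 + 261121) = (-80/69 - 9317/69 + 14641/69) + √306490 = 76 + √306490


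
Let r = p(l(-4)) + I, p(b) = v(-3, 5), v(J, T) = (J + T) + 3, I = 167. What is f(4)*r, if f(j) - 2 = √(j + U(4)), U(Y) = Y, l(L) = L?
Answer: 344 + 344*√2 ≈ 830.49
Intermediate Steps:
v(J, T) = 3 + J + T
p(b) = 5 (p(b) = 3 - 3 + 5 = 5)
f(j) = 2 + √(4 + j) (f(j) = 2 + √(j + 4) = 2 + √(4 + j))
r = 172 (r = 5 + 167 = 172)
f(4)*r = (2 + √(4 + 4))*172 = (2 + √8)*172 = (2 + 2*√2)*172 = 344 + 344*√2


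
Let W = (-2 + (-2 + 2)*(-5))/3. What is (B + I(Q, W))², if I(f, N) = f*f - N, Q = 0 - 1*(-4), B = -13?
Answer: 121/9 ≈ 13.444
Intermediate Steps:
Q = 4 (Q = 0 + 4 = 4)
W = -⅔ (W = (-2 + 0*(-5))*(⅓) = (-2 + 0)*(⅓) = -2*⅓ = -⅔ ≈ -0.66667)
I(f, N) = f² - N
(B + I(Q, W))² = (-13 + (4² - 1*(-⅔)))² = (-13 + (16 + ⅔))² = (-13 + 50/3)² = (11/3)² = 121/9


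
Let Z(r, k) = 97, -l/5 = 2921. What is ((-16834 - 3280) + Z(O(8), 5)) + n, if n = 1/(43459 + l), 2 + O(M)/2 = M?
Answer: -577570517/28854 ≈ -20017.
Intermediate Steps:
l = -14605 (l = -5*2921 = -14605)
O(M) = -4 + 2*M
n = 1/28854 (n = 1/(43459 - 14605) = 1/28854 ≈ 3.4657e-5)
((-16834 - 3280) + Z(O(8), 5)) + n = ((-16834 - 3280) + 97) + 1/28854 = (-20114 + 97) + 1/28854 = -20017 + 1/28854 = -577570517/28854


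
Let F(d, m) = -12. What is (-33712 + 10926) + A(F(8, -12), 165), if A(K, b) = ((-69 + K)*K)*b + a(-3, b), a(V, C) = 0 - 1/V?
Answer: 412783/3 ≈ 1.3759e+5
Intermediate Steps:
a(V, C) = -1/V
A(K, b) = ⅓ + K*b*(-69 + K) (A(K, b) = ((-69 + K)*K)*b - 1/(-3) = (K*(-69 + K))*b - 1*(-⅓) = K*b*(-69 + K) + ⅓ = ⅓ + K*b*(-69 + K))
(-33712 + 10926) + A(F(8, -12), 165) = (-33712 + 10926) + (⅓ + 165*(-12)² - 69*(-12)*165) = -22786 + (⅓ + 165*144 + 136620) = -22786 + (⅓ + 23760 + 136620) = -22786 + 481141/3 = 412783/3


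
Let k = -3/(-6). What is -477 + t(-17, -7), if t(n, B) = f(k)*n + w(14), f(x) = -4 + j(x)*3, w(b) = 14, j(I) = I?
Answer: -841/2 ≈ -420.50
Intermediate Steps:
k = 1/2 (k = -3*(-1/6) = 1/2 ≈ 0.50000)
f(x) = -4 + 3*x (f(x) = -4 + x*3 = -4 + 3*x)
t(n, B) = 14 - 5*n/2 (t(n, B) = (-4 + 3*(1/2))*n + 14 = (-4 + 3/2)*n + 14 = -5*n/2 + 14 = 14 - 5*n/2)
-477 + t(-17, -7) = -477 + (14 - 5/2*(-17)) = -477 + (14 + 85/2) = -477 + 113/2 = -841/2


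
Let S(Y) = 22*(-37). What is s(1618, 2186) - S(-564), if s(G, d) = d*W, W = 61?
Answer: 134160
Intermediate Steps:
S(Y) = -814
s(G, d) = 61*d (s(G, d) = d*61 = 61*d)
s(1618, 2186) - S(-564) = 61*2186 - 1*(-814) = 133346 + 814 = 134160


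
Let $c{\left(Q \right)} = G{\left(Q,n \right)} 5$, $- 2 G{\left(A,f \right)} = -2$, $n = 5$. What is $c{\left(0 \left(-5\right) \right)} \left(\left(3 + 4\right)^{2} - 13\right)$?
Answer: $180$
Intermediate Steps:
$G{\left(A,f \right)} = 1$ ($G{\left(A,f \right)} = \left(- \frac{1}{2}\right) \left(-2\right) = 1$)
$c{\left(Q \right)} = 5$ ($c{\left(Q \right)} = 1 \cdot 5 = 5$)
$c{\left(0 \left(-5\right) \right)} \left(\left(3 + 4\right)^{2} - 13\right) = 5 \left(\left(3 + 4\right)^{2} - 13\right) = 5 \left(7^{2} - 13\right) = 5 \left(49 - 13\right) = 5 \cdot 36 = 180$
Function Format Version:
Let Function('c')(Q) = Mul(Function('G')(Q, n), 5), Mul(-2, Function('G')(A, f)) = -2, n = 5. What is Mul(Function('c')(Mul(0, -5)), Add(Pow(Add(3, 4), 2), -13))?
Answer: 180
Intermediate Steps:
Function('G')(A, f) = 1 (Function('G')(A, f) = Mul(Rational(-1, 2), -2) = 1)
Function('c')(Q) = 5 (Function('c')(Q) = Mul(1, 5) = 5)
Mul(Function('c')(Mul(0, -5)), Add(Pow(Add(3, 4), 2), -13)) = Mul(5, Add(Pow(Add(3, 4), 2), -13)) = Mul(5, Add(Pow(7, 2), -13)) = Mul(5, Add(49, -13)) = Mul(5, 36) = 180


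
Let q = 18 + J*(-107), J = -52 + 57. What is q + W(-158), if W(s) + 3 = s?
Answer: -678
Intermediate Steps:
W(s) = -3 + s
J = 5
q = -517 (q = 18 + 5*(-107) = 18 - 535 = -517)
q + W(-158) = -517 + (-3 - 158) = -517 - 161 = -678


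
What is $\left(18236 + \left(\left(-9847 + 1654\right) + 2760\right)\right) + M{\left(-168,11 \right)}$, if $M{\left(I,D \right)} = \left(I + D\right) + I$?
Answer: $12478$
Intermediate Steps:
$M{\left(I,D \right)} = D + 2 I$ ($M{\left(I,D \right)} = \left(D + I\right) + I = D + 2 I$)
$\left(18236 + \left(\left(-9847 + 1654\right) + 2760\right)\right) + M{\left(-168,11 \right)} = \left(18236 + \left(\left(-9847 + 1654\right) + 2760\right)\right) + \left(11 + 2 \left(-168\right)\right) = \left(18236 + \left(-8193 + 2760\right)\right) + \left(11 - 336\right) = \left(18236 - 5433\right) - 325 = 12803 - 325 = 12478$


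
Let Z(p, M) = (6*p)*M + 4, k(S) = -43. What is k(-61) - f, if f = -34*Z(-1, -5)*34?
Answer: 39261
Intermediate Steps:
Z(p, M) = 4 + 6*M*p (Z(p, M) = 6*M*p + 4 = 4 + 6*M*p)
f = -39304 (f = -34*(4 + 6*(-5)*(-1))*34 = -34*(4 + 30)*34 = -34*34*34 = -1156*34 = -39304)
k(-61) - f = -43 - 1*(-39304) = -43 + 39304 = 39261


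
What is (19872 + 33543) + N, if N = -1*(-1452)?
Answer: 54867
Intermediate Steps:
N = 1452
(19872 + 33543) + N = (19872 + 33543) + 1452 = 53415 + 1452 = 54867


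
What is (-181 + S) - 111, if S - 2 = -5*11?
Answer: -345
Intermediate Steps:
S = -53 (S = 2 - 5*11 = 2 - 55 = -53)
(-181 + S) - 111 = (-181 - 53) - 111 = -234 - 111 = -345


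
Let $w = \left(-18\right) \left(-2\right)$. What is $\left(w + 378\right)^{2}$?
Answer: $171396$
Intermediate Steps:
$w = 36$
$\left(w + 378\right)^{2} = \left(36 + 378\right)^{2} = 414^{2} = 171396$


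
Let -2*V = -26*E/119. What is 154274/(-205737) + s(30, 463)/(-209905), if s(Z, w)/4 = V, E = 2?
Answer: -550512084154/734148824745 ≈ -0.74986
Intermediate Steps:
V = 26/119 (V = -(-26*2)/(2*119) = -(-26)/119 = -1/2*(-52/119) = 26/119 ≈ 0.21849)
s(Z, w) = 104/119 (s(Z, w) = 4*(26/119) = 104/119)
154274/(-205737) + s(30, 463)/(-209905) = 154274/(-205737) + (104/119)/(-209905) = 154274*(-1/205737) + (104/119)*(-1/209905) = -154274/205737 - 104/24978695 = -550512084154/734148824745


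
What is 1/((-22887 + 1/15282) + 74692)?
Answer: 15282/791684011 ≈ 1.9303e-5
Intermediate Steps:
1/((-22887 + 1/15282) + 74692) = 1/(-349759133/15282 + 74692) = 1/(791684011/15282) = 15282/791684011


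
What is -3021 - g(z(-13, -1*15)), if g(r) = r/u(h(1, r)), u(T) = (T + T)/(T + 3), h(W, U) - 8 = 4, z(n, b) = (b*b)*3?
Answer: -27543/8 ≈ -3442.9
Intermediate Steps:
z(n, b) = 3*b**2 (z(n, b) = b**2*3 = 3*b**2)
h(W, U) = 12 (h(W, U) = 8 + 4 = 12)
u(T) = 2*T/(3 + T) (u(T) = (2*T)/(3 + T) = 2*T/(3 + T))
g(r) = 5*r/8 (g(r) = r/((2*12/(3 + 12))) = r/((2*12/15)) = r/((2*12*(1/15))) = r/(8/5) = r*(5/8) = 5*r/8)
-3021 - g(z(-13, -1*15)) = -3021 - 5*3*(-1*15)**2/8 = -3021 - 5*3*(-15)**2/8 = -3021 - 5*3*225/8 = -3021 - 5*675/8 = -3021 - 1*3375/8 = -3021 - 3375/8 = -27543/8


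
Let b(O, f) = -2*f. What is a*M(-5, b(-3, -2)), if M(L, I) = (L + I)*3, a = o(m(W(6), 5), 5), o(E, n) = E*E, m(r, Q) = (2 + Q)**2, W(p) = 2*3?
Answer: -7203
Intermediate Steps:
W(p) = 6
o(E, n) = E**2
a = 2401 (a = ((2 + 5)**2)**2 = (7**2)**2 = 49**2 = 2401)
M(L, I) = 3*I + 3*L (M(L, I) = (I + L)*3 = 3*I + 3*L)
a*M(-5, b(-3, -2)) = 2401*(3*(-2*(-2)) + 3*(-5)) = 2401*(3*4 - 15) = 2401*(12 - 15) = 2401*(-3) = -7203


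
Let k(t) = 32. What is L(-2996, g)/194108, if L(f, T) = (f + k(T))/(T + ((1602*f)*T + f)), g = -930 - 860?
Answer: -741/416908311511138 ≈ -1.7774e-12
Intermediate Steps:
g = -1790
L(f, T) = (32 + f)/(T + f + 1602*T*f) (L(f, T) = (f + 32)/(T + ((1602*f)*T + f)) = (32 + f)/(T + (1602*T*f + f)) = (32 + f)/(T + (f + 1602*T*f)) = (32 + f)/(T + f + 1602*T*f))
L(-2996, g)/194108 = ((32 - 2996)/(-1790 - 2996 + 1602*(-1790)*(-2996)))/194108 = (-2964/(-1790 - 2996 + 8591269680))*(1/194108) = (-2964/8591264894)*(1/194108) = ((1/8591264894)*(-2964))*(1/194108) = -1482/4295632447*1/194108 = -741/416908311511138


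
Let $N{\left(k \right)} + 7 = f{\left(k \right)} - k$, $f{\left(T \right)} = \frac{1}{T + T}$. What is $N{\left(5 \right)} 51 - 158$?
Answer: $- \frac{7649}{10} \approx -764.9$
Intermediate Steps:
$f{\left(T \right)} = \frac{1}{2 T}$
$N{\left(k \right)} = -7 + \frac{1}{2 k} - k$ ($N{\left(k \right)} = -7 - \left(k - \frac{1}{2 k}\right) = -7 + \frac{1}{2 k} - k$)
$N{\left(5 \right)} 51 - 158 = \left(-7 + \frac{1}{2 \cdot 5} - 5\right) 51 - 158 = \left(-7 + \frac{1}{2} \cdot \frac{1}{5} - 5\right) 51 - 158 = \left(-7 + \frac{1}{10} - 5\right) 51 - 158 = \left(- \frac{119}{10}\right) 51 - 158 = - \frac{6069}{10} - 158 = - \frac{7649}{10}$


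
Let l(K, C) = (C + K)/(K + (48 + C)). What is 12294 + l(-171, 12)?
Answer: 454931/37 ≈ 12295.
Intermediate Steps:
l(K, C) = (C + K)/(48 + C + K)
12294 + l(-171, 12) = 12294 + (12 - 171)/(48 + 12 - 171) = 12294 - 159/(-111) = 12294 - 1/111*(-159) = 12294 + 53/37 = 454931/37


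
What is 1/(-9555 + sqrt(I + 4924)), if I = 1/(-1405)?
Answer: -639275/6107943186 - sqrt(1080010855)/42755602302 ≈ -0.00010543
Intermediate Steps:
I = -1/1405 ≈ -0.00071174
1/(-9555 + sqrt(I + 4924)) = 1/(-9555 + sqrt(-1/1405 + 4924)) = 1/(-9555 + sqrt(6918219/1405)) = 1/(-9555 + 3*sqrt(1080010855)/1405)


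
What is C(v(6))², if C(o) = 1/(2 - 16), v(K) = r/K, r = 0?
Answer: 1/196 ≈ 0.0051020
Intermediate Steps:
v(K) = 0 (v(K) = 0/K = 0)
C(o) = -1/14 (C(o) = 1/(-14) = -1/14)
C(v(6))² = (-1/14)² = 1/196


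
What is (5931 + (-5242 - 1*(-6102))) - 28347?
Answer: -21556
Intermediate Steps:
(5931 + (-5242 - 1*(-6102))) - 28347 = (5931 + (-5242 + 6102)) - 28347 = (5931 + 860) - 28347 = 6791 - 28347 = -21556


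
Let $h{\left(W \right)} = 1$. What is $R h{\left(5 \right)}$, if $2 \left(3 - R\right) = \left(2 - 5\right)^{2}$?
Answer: $- \frac{3}{2} \approx -1.5$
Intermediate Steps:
$R = - \frac{3}{2}$ ($R = 3 - \frac{\left(2 - 5\right)^{2}}{2} = 3 - \frac{\left(-3\right)^{2}}{2} = 3 - \frac{9}{2} = - \frac{3}{2} \approx -1.5$)
$R h{\left(5 \right)} = \left(- \frac{3}{2}\right) 1 = - \frac{3}{2}$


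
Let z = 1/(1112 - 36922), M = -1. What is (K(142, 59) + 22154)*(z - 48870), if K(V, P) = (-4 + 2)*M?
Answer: -19386884417678/17905 ≈ -1.0828e+9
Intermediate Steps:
K(V, P) = 2 (K(V, P) = (-4 + 2)*(-1) = -2*(-1) = 2)
z = -1/35810 (z = 1/(-35810) = -1/35810 ≈ -2.7925e-5)
(K(142, 59) + 22154)*(z - 48870) = (2 + 22154)*(-1/35810 - 48870) = 22156*(-1750034701/35810) = -19386884417678/17905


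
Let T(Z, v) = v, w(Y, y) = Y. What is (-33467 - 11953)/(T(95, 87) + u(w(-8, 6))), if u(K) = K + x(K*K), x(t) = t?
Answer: -45420/143 ≈ -317.62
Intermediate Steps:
u(K) = K + K² (u(K) = K + K*K = K + K²)
(-33467 - 11953)/(T(95, 87) + u(w(-8, 6))) = (-33467 - 11953)/(87 - 8*(1 - 8)) = -45420/(87 - 8*(-7)) = -45420/(87 + 56) = -45420/143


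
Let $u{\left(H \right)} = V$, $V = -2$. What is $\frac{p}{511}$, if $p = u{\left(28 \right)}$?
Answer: $- \frac{2}{511} \approx -0.0039139$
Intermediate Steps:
$u{\left(H \right)} = -2$
$p = -2$
$\frac{p}{511} = - \frac{2}{511}$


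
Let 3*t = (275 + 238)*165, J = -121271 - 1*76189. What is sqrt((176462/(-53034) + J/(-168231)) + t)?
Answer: 2*sqrt(15595712980012144728798)/1486993809 ≈ 167.97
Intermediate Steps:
J = -197460 (J = -121271 - 76189 = -197460)
t = 28215 (t = ((275 + 238)*165)/3 = (513*165)/3 = (1/3)*84645 = 28215)
sqrt((176462/(-53034) + J/(-168231)) + t) = sqrt((176462/(-53034) - 197460/(-168231)) + 28215) = sqrt((176462*(-1/53034) - 197460*(-1/168231)) + 28215) = sqrt((-88231/26517 + 65820/56077) + 28215) = sqrt(-3202380847/1486993809 + 28215) = sqrt(41952327940088/1486993809) = 2*sqrt(15595712980012144728798)/1486993809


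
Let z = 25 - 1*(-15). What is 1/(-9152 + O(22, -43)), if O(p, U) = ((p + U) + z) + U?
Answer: -1/9176 ≈ -0.00010898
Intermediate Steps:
z = 40 (z = 25 + 15 = 40)
O(p, U) = 40 + p + 2*U (O(p, U) = ((p + U) + 40) + U = ((U + p) + 40) + U = (40 + U + p) + U = 40 + p + 2*U)
1/(-9152 + O(22, -43)) = 1/(-9152 + (40 + 22 + 2*(-43))) = 1/(-9152 + (40 + 22 - 86)) = 1/(-9152 - 24) = 1/(-9176) = -1/9176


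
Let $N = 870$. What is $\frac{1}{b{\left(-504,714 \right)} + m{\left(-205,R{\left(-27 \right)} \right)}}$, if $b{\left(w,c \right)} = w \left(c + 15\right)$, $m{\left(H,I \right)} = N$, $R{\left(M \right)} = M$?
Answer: $- \frac{1}{366546} \approx -2.7282 \cdot 10^{-6}$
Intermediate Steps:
$m{\left(H,I \right)} = 870$
$b{\left(w,c \right)} = w \left(15 + c\right)$
$\frac{1}{b{\left(-504,714 \right)} + m{\left(-205,R{\left(-27 \right)} \right)}} = \frac{1}{- 504 \left(15 + 714\right) + 870} = \frac{1}{\left(-504\right) 729 + 870} = \frac{1}{-367416 + 870} = \frac{1}{-366546} = - \frac{1}{366546}$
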